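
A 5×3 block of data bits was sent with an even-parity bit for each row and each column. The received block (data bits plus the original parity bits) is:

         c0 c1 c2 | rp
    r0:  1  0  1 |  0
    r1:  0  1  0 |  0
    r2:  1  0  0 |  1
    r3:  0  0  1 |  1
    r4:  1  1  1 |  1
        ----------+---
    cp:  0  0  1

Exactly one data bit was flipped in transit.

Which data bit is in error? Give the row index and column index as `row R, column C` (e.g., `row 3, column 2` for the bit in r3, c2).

Recompute each row's even parity and compare to rp:
  r0: data parity 0, sent rp 0 → ok
  r1: data parity 1, sent rp 0 → mismatch
  r2: data parity 1, sent rp 1 → ok
  r3: data parity 1, sent rp 1 → ok
  r4: data parity 1, sent rp 1 → ok
Recompute each column's even parity and compare to cp:
  c0: data parity 1, sent cp 0 → mismatch
  c1: data parity 0, sent cp 0 → ok
  c2: data parity 1, sent cp 1 → ok
Exactly one row (r1) and one column (c0) fail → the flipped bit is at their intersection.

row 1, column 0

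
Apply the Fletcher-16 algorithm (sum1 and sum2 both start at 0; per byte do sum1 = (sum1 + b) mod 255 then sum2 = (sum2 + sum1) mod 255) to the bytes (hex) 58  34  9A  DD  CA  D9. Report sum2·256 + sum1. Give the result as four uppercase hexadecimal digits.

8AA9

Running sums (mod 255):
  after byte 0 (58): sum1=88, sum2=88
  after byte 1 (34): sum1=140, sum2=228
  after byte 2 (9A): sum1=39, sum2=12
  after byte 3 (DD): sum1=5, sum2=17
  after byte 4 (CA): sum1=207, sum2=224
  after byte 5 (D9): sum1=169, sum2=138
Checksum = sum2·256 + sum1 = 138·256 + 169 = 35497 = 0x8AA9.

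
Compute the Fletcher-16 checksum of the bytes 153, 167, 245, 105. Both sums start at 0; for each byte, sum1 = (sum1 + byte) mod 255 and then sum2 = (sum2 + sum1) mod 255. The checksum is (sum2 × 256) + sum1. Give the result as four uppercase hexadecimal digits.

Running sums (mod 255):
  after byte 0 (153): sum1=153, sum2=153
  after byte 1 (167): sum1=65, sum2=218
  after byte 2 (245): sum1=55, sum2=18
  after byte 3 (105): sum1=160, sum2=178
Checksum = sum2·256 + sum1 = 178·256 + 160 = 45728 = 0xB2A0.

B2A0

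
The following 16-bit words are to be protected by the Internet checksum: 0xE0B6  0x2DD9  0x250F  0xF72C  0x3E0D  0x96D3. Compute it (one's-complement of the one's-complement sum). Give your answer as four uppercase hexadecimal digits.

0053

One's-complement addition (fold any carry out of bit 15 back into bit 0):
  0xE0B6 + 0x2DD9 = 0x10E8F → wrap carry → 0x0E90
  0x0E90 + 0x250F = 0x0339F
  0x339F + 0xF72C = 0x12ACB → wrap carry → 0x2ACC
  0x2ACC + 0x3E0D = 0x068D9
  0x68D9 + 0x96D3 = 0x0FFAC
One's-complement sum = 0xFFAC.
Checksum = ~0xFFAC & 0xFFFF = 0x0053.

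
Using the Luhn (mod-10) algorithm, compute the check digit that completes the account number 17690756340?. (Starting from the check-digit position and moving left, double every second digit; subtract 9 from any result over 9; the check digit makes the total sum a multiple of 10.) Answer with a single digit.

Partial digits right→left: 0 4 3 6 5 7 0 9 6 7 1
Double every second digit counting from the check-digit position (so the 1st, 3rd, 5th, ... of the partial from the right).
  doubled (with −9 where >9): 0 6 1 0 3 2 → sum 12
  kept as-is: 4 6 7 9 7 → sum 33
Total = 12 + 33 = 45.
Check digit = (10 − (45 mod 10)) mod 10 = 5.

5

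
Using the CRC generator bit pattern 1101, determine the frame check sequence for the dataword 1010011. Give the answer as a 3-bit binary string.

111

Append 3 zeros: 1010011000. Divide by 1101 (XOR where the leading bit is 1):
  pos 0: 1010 XOR 1101 = 0111
  pos 1: 1110 XOR 1101 = 0011
  pos 3: 1111 XOR 1101 = 0010
  pos 5: 1000 XOR 1101 = 0101
  pos 6: 1010 XOR 1101 = 0111
Remainder (last 3 bits) = 111. This is the CRC / FCS.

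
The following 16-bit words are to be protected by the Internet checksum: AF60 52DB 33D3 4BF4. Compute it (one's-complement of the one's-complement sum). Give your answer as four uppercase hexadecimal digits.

One's-complement addition (fold any carry out of bit 15 back into bit 0):
  0xAF60 + 0x52DB = 0x1023B → wrap carry → 0x023C
  0x023C + 0x33D3 = 0x0360F
  0x360F + 0x4BF4 = 0x08203
One's-complement sum = 0x8203.
Checksum = ~0x8203 & 0xFFFF = 0x7DFC.

7DFC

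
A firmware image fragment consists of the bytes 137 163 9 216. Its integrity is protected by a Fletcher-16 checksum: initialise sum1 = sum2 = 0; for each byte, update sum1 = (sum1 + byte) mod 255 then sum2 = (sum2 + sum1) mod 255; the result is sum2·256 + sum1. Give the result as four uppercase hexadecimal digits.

Running sums (mod 255):
  after byte 0 (137): sum1=137, sum2=137
  after byte 1 (163): sum1=45, sum2=182
  after byte 2 (9): sum1=54, sum2=236
  after byte 3 (216): sum1=15, sum2=251
Checksum = sum2·256 + sum1 = 251·256 + 15 = 64271 = 0xFB0F.

FB0F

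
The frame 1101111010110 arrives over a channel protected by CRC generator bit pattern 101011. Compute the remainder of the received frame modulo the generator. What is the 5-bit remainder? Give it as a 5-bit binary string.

Modulo-2 division of 1101111010110 by 101011:
  pos 0: 110111 XOR 101011 = 011100
  pos 1: 111001 XOR 101011 = 010010
  pos 2: 100100 XOR 101011 = 001111
  pos 4: 111110 XOR 101011 = 010101
  pos 5: 101011 XOR 101011 = 000000
Remainder = 00010 (nonzero — an error is detected).

00010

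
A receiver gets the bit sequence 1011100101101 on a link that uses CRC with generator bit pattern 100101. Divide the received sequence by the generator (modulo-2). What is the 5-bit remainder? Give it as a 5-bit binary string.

00000

Modulo-2 division of 1011100101101 by 100101:
  pos 0: 101110 XOR 100101 = 001011
  pos 2: 101101 XOR 100101 = 001000
  pos 4: 100001 XOR 100101 = 000100
  pos 7: 100101 XOR 100101 = 000000
Remainder = 00000 (zero — the frame passes the CRC check).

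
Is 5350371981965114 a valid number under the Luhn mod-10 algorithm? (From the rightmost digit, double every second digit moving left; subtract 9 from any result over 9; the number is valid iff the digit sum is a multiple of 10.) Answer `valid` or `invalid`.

From the right, keep odd positions and double even positions (subtract 9 from any doubled value over 9):
  doubled (positions 2,4,...): 2 1 9 7 2 6 1 1 → sum 29
  kept (positions 1,3,...): 4 1 6 1 9 7 0 3 → sum 31
Total = 60.
60 mod 10 = 0, so the number is valid.

valid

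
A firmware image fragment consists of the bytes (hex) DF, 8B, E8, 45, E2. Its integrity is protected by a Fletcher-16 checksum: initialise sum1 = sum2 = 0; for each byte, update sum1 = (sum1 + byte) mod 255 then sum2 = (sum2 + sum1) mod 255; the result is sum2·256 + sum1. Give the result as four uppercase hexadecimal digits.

Running sums (mod 255):
  after byte 0 (DF): sum1=223, sum2=223
  after byte 1 (8B): sum1=107, sum2=75
  after byte 2 (E8): sum1=84, sum2=159
  after byte 3 (45): sum1=153, sum2=57
  after byte 4 (E2): sum1=124, sum2=181
Checksum = sum2·256 + sum1 = 181·256 + 124 = 46460 = 0xB57C.

B57C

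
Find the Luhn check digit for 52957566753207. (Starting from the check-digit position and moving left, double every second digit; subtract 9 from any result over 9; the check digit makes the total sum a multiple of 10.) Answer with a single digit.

4

Partial digits right→left: 7 0 2 3 5 7 6 6 5 7 5 9 2 5
Double every second digit counting from the check-digit position (so the 1st, 3rd, 5th, ... of the partial from the right).
  doubled (with −9 where >9): 5 4 1 3 1 1 4 → sum 19
  kept as-is: 0 3 7 6 7 9 5 → sum 37
Total = 19 + 37 = 56.
Check digit = (10 − (56 mod 10)) mod 10 = 4.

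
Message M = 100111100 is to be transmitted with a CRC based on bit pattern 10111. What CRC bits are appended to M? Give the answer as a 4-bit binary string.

Append 4 zeros: 1001111000000. Divide by 10111 (XOR where the leading bit is 1):
  pos 0: 10011 XOR 10111 = 00100
  pos 2: 10011 XOR 10111 = 00100
  pos 4: 10000 XOR 10111 = 00111
  pos 6: 11100 XOR 10111 = 01011
  pos 7: 10110 XOR 10111 = 00001
Remainder (last 4 bits) = 0010. This is the CRC / FCS.

0010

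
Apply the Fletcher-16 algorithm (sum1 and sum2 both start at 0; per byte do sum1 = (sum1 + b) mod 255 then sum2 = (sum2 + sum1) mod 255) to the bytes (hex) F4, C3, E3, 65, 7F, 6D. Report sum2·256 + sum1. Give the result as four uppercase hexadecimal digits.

BCEE

Running sums (mod 255):
  after byte 0 (F4): sum1=244, sum2=244
  after byte 1 (C3): sum1=184, sum2=173
  after byte 2 (E3): sum1=156, sum2=74
  after byte 3 (65): sum1=2, sum2=76
  after byte 4 (7F): sum1=129, sum2=205
  after byte 5 (6D): sum1=238, sum2=188
Checksum = sum2·256 + sum1 = 188·256 + 238 = 48366 = 0xBCEE.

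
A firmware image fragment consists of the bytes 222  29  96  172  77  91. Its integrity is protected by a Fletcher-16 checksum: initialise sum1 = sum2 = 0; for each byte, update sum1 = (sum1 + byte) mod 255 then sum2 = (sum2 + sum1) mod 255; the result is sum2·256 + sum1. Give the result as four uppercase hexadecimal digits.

Running sums (mod 255):
  after byte 0 (222): sum1=222, sum2=222
  after byte 1 (29): sum1=251, sum2=218
  after byte 2 (96): sum1=92, sum2=55
  after byte 3 (172): sum1=9, sum2=64
  after byte 4 (77): sum1=86, sum2=150
  after byte 5 (91): sum1=177, sum2=72
Checksum = sum2·256 + sum1 = 72·256 + 177 = 18609 = 0x48B1.

48B1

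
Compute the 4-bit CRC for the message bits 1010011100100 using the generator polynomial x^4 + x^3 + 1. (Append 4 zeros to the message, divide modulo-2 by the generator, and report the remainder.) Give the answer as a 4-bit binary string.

0011

Append 4 zeros: 10100111001000000. Divide by 11001 (XOR where the leading bit is 1):
  pos 0: 10100 XOR 11001 = 01101
  pos 1: 11011 XOR 11001 = 00010
  pos 4: 10110 XOR 11001 = 01111
  pos 5: 11110 XOR 11001 = 00111
  pos 7: 11110 XOR 11001 = 00111
  pos 9: 11100 XOR 11001 = 00101
  pos 11: 10100 XOR 11001 = 01101
  pos 12: 11010 XOR 11001 = 00011
Remainder (last 4 bits) = 0011. This is the CRC / FCS.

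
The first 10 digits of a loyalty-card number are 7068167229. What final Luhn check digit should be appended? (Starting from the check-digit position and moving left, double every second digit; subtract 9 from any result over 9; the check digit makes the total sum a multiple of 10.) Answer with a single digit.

4

Partial digits right→left: 9 2 2 7 6 1 8 6 0 7
Double every second digit counting from the check-digit position (so the 1st, 3rd, 5th, ... of the partial from the right).
  doubled (with −9 where >9): 9 4 3 7 0 → sum 23
  kept as-is: 2 7 1 6 7 → sum 23
Total = 23 + 23 = 46.
Check digit = (10 − (46 mod 10)) mod 10 = 4.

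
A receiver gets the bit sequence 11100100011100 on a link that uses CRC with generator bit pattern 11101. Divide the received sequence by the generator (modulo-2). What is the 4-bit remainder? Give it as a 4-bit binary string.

0111

Modulo-2 division of 11100100011100 by 11101:
  pos 0: 11100 XOR 11101 = 00001
  pos 4: 11000 XOR 11101 = 00101
  pos 6: 10111 XOR 11101 = 01010
  pos 7: 10101 XOR 11101 = 01000
  pos 8: 10000 XOR 11101 = 01101
  pos 9: 11010 XOR 11101 = 00111
Remainder = 0111 (nonzero — an error is detected).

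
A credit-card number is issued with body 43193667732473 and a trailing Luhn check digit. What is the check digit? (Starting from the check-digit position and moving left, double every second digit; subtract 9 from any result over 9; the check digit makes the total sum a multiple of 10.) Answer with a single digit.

7

Partial digits right→left: 3 7 4 2 3 7 7 6 6 3 9 1 3 4
Double every second digit counting from the check-digit position (so the 1st, 3rd, 5th, ... of the partial from the right).
  doubled (with −9 where >9): 6 8 6 5 3 9 6 → sum 43
  kept as-is: 7 2 7 6 3 1 4 → sum 30
Total = 43 + 30 = 73.
Check digit = (10 − (73 mod 10)) mod 10 = 7.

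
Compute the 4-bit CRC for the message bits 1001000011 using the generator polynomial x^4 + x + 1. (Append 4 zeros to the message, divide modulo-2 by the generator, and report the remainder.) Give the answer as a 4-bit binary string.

Append 4 zeros: 10010000110000. Divide by 10011 (XOR where the leading bit is 1):
  pos 0: 10010 XOR 10011 = 00001
  pos 4: 10001 XOR 10011 = 00010
  pos 7: 10100 XOR 10011 = 00111
  pos 9: 11100 XOR 10011 = 01111
Remainder (last 4 bits) = 1111. This is the CRC / FCS.

1111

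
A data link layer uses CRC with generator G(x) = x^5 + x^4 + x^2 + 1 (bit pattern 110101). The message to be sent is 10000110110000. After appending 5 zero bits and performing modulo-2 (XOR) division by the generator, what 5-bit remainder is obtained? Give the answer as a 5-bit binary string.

Append 5 zeros: 1000011011000000000. Divide by 110101 (XOR where the leading bit is 1):
  pos 0: 100001 XOR 110101 = 010100
  pos 1: 101001 XOR 110101 = 011100
  pos 2: 111000 XOR 110101 = 001101
  pos 4: 110111 XOR 110101 = 000010
  pos 8: 100000 XOR 110101 = 010101
  pos 9: 101010 XOR 110101 = 011111
  pos 10: 111110 XOR 110101 = 001011
  pos 12: 101100 XOR 110101 = 011001
  pos 13: 110010 XOR 110101 = 000111
Remainder (last 5 bits) = 00111. This is the CRC / FCS.

00111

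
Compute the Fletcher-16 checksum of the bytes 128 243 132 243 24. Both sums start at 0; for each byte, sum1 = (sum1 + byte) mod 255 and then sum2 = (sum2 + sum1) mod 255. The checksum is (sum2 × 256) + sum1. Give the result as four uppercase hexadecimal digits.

DF05

Running sums (mod 255):
  after byte 0 (128): sum1=128, sum2=128
  after byte 1 (243): sum1=116, sum2=244
  after byte 2 (132): sum1=248, sum2=237
  after byte 3 (243): sum1=236, sum2=218
  after byte 4 (24): sum1=5, sum2=223
Checksum = sum2·256 + sum1 = 223·256 + 5 = 57093 = 0xDF05.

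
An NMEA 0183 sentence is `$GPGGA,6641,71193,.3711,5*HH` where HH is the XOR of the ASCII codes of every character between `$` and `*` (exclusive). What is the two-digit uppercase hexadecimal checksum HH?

71

XOR the ASCII codes of the payload characters:
  'G' = 0x47 → acc = 0x47
  'P' = 0x50 → acc = 0x17
  'G' = 0x47 → acc = 0x50
  'G' = 0x47 → acc = 0x17
  'A' = 0x41 → acc = 0x56
  ',' = 0x2C → acc = 0x7A
  '6' = 0x36 → acc = 0x4C
  '6' = 0x36 → acc = 0x7A
  '4' = 0x34 → acc = 0x4E
  '1' = 0x31 → acc = 0x7F
  ',' = 0x2C → acc = 0x53
  '7' = 0x37 → acc = 0x64
  '1' = 0x31 → acc = 0x55
  '1' = 0x31 → acc = 0x64
  '9' = 0x39 → acc = 0x5D
  '3' = 0x33 → acc = 0x6E
  ',' = 0x2C → acc = 0x42
  '.' = 0x2E → acc = 0x6C
  '3' = 0x33 → acc = 0x5F
  '7' = 0x37 → acc = 0x68
  '1' = 0x31 → acc = 0x59
  '1' = 0x31 → acc = 0x68
  ',' = 0x2C → acc = 0x44
  '5' = 0x35 → acc = 0x71
Checksum = 0x71.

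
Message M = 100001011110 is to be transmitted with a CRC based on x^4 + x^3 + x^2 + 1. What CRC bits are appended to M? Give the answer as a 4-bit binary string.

0000

Append 4 zeros: 1000010111100000. Divide by 11101 (XOR where the leading bit is 1):
  pos 0: 10000 XOR 11101 = 01101
  pos 1: 11011 XOR 11101 = 00110
  pos 3: 11001 XOR 11101 = 00100
  pos 5: 10011 XOR 11101 = 01110
  pos 6: 11101 XOR 11101 = 00000
Remainder (last 4 bits) = 0000. This is the CRC / FCS.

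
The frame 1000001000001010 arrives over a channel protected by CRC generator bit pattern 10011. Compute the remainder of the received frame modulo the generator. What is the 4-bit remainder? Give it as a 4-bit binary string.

Modulo-2 division of 1000001000001010 by 10011:
  pos 0: 10000 XOR 10011 = 00011
  pos 3: 11010 XOR 10011 = 01001
  pos 4: 10010 XOR 10011 = 00001
  pos 8: 10001 XOR 10011 = 00010
  pos 11: 10010 XOR 10011 = 00001
Remainder = 0001 (nonzero — an error is detected).

0001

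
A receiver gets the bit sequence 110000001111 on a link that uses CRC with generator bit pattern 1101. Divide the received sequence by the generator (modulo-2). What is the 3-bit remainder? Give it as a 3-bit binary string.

Modulo-2 division of 110000001111 by 1101:
  pos 0: 1100 XOR 1101 = 0001
  pos 3: 1000 XOR 1101 = 0101
  pos 4: 1010 XOR 1101 = 0111
  pos 5: 1111 XOR 1101 = 0010
  pos 7: 1011 XOR 1101 = 0110
  pos 8: 1101 XOR 1101 = 0000
Remainder = 000 (zero — the frame passes the CRC check).

000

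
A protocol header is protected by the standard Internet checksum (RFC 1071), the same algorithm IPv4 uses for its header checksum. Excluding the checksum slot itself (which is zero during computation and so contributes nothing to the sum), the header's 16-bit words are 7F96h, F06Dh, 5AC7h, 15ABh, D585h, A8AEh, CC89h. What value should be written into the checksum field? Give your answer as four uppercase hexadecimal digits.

One's-complement addition (fold any carry out of bit 15 back into bit 0):
  0x7F96 + 0xF06D = 0x17003 → wrap carry → 0x7004
  0x7004 + 0x5AC7 = 0x0CACB
  0xCACB + 0x15AB = 0x0E076
  0xE076 + 0xD585 = 0x1B5FB → wrap carry → 0xB5FC
  0xB5FC + 0xA8AE = 0x15EAA → wrap carry → 0x5EAB
  0x5EAB + 0xCC89 = 0x12B34 → wrap carry → 0x2B35
One's-complement sum = 0x2B35.
Checksum = ~0x2B35 & 0xFFFF = 0xD4CA.

D4CA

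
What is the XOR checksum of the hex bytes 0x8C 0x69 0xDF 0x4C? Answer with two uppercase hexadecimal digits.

XOR the bytes together:
  start with 0x8C
  0x8C ⊕ 0x69 = 0xE5
  0xE5 ⊕ 0xDF = 0x3A
  0x3A ⊕ 0x4C = 0x76

76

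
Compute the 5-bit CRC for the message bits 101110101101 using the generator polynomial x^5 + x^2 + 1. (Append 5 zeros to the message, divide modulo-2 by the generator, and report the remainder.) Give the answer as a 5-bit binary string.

11001

Append 5 zeros: 10111010110100000. Divide by 100101 (XOR where the leading bit is 1):
  pos 0: 101110 XOR 100101 = 001011
  pos 2: 101110 XOR 100101 = 001011
  pos 4: 101111 XOR 100101 = 001010
  pos 6: 101001 XOR 100101 = 001100
  pos 8: 110000 XOR 100101 = 010101
  pos 9: 101010 XOR 100101 = 001111
  pos 11: 111100 XOR 100101 = 011001
Remainder (last 5 bits) = 11001. This is the CRC / FCS.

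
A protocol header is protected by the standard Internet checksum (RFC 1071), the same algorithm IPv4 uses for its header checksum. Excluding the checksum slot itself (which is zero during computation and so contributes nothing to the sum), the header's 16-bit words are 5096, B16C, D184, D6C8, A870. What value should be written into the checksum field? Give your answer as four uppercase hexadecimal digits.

One's-complement addition (fold any carry out of bit 15 back into bit 0):
  0x5096 + 0xB16C = 0x10202 → wrap carry → 0x0203
  0x0203 + 0xD184 = 0x0D387
  0xD387 + 0xD6C8 = 0x1AA4F → wrap carry → 0xAA50
  0xAA50 + 0xA870 = 0x152C0 → wrap carry → 0x52C1
One's-complement sum = 0x52C1.
Checksum = ~0x52C1 & 0xFFFF = 0xAD3E.

AD3E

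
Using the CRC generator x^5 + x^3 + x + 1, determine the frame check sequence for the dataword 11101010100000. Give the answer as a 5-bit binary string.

Append 5 zeros: 1110101010000000000. Divide by 101011 (XOR where the leading bit is 1):
  pos 0: 111010 XOR 101011 = 010001
  pos 1: 100011 XOR 101011 = 001000
  pos 3: 100001 XOR 101011 = 001010
  pos 5: 101000 XOR 101011 = 000011
  pos 9: 110000 XOR 101011 = 011011
  pos 10: 110110 XOR 101011 = 011101
  pos 11: 111010 XOR 101011 = 010001
  pos 12: 100010 XOR 101011 = 001001
Remainder (last 5 bits) = 10010. This is the CRC / FCS.

10010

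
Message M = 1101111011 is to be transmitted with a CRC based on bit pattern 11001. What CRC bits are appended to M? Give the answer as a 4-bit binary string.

Append 4 zeros: 11011110110000. Divide by 11001 (XOR where the leading bit is 1):
  pos 0: 11011 XOR 11001 = 00010
  pos 3: 10110 XOR 11001 = 01111
  pos 4: 11111 XOR 11001 = 00110
  pos 6: 11010 XOR 11001 = 00011
  pos 9: 11000 XOR 11001 = 00001
Remainder (last 4 bits) = 0001. This is the CRC / FCS.

0001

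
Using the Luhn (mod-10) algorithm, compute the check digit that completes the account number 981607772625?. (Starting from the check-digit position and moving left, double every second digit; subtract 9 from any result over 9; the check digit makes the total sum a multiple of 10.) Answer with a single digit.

Partial digits right→left: 5 2 6 2 7 7 7 0 6 1 8 9
Double every second digit counting from the check-digit position (so the 1st, 3rd, 5th, ... of the partial from the right).
  doubled (with −9 where >9): 1 3 5 5 3 7 → sum 24
  kept as-is: 2 2 7 0 1 9 → sum 21
Total = 24 + 21 = 45.
Check digit = (10 − (45 mod 10)) mod 10 = 5.

5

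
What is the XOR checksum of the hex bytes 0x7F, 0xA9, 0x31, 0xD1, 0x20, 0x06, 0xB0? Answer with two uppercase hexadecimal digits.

A0

XOR the bytes together:
  start with 0x7F
  0x7F ⊕ 0xA9 = 0xD6
  0xD6 ⊕ 0x31 = 0xE7
  0xE7 ⊕ 0xD1 = 0x36
  0x36 ⊕ 0x20 = 0x16
  0x16 ⊕ 0x06 = 0x10
  0x10 ⊕ 0xB0 = 0xA0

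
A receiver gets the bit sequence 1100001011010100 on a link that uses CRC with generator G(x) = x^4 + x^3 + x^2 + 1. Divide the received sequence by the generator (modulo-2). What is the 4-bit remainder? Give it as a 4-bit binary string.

0001

Modulo-2 division of 1100001011010100 by 11101:
  pos 0: 11000 XOR 11101 = 00101
  pos 2: 10101 XOR 11101 = 01000
  pos 3: 10000 XOR 11101 = 01101
  pos 4: 11011 XOR 11101 = 00110
  pos 6: 11010 XOR 11101 = 00111
  pos 8: 11110 XOR 11101 = 00011
  pos 11: 11100 XOR 11101 = 00001
Remainder = 0001 (nonzero — an error is detected).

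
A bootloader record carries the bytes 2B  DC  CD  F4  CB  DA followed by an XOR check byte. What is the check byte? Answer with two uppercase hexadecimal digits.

DF

XOR the bytes together:
  start with 0x2B
  0x2B ⊕ 0xDC = 0xF7
  0xF7 ⊕ 0xCD = 0x3A
  0x3A ⊕ 0xF4 = 0xCE
  0xCE ⊕ 0xCB = 0x05
  0x05 ⊕ 0xDA = 0xDF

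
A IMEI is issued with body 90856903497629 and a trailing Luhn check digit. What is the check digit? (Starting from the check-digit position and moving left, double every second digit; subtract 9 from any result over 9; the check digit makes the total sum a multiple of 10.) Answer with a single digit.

7

Partial digits right→left: 9 2 6 7 9 4 3 0 9 6 5 8 0 9
Double every second digit counting from the check-digit position (so the 1st, 3rd, 5th, ... of the partial from the right).
  doubled (with −9 where >9): 9 3 9 6 9 1 0 → sum 37
  kept as-is: 2 7 4 0 6 8 9 → sum 36
Total = 37 + 36 = 73.
Check digit = (10 − (73 mod 10)) mod 10 = 7.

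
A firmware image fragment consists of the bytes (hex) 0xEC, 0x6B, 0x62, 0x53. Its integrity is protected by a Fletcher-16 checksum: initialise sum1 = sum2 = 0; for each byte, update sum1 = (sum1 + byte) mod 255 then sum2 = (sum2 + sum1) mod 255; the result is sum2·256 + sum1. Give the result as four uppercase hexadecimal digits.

Running sums (mod 255):
  after byte 0 (0xEC): sum1=236, sum2=236
  after byte 1 (0x6B): sum1=88, sum2=69
  after byte 2 (0x62): sum1=186, sum2=0
  after byte 3 (0x53): sum1=14, sum2=14
Checksum = sum2·256 + sum1 = 14·256 + 14 = 3598 = 0x0E0E.

0E0E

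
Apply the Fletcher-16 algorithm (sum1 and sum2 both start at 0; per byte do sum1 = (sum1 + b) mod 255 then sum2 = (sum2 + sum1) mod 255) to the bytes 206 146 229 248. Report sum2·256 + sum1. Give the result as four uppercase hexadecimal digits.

B740

Running sums (mod 255):
  after byte 0 (206): sum1=206, sum2=206
  after byte 1 (146): sum1=97, sum2=48
  after byte 2 (229): sum1=71, sum2=119
  after byte 3 (248): sum1=64, sum2=183
Checksum = sum2·256 + sum1 = 183·256 + 64 = 46912 = 0xB740.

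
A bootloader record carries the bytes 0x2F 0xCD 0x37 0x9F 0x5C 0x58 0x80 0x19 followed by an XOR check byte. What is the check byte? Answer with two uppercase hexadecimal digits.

D7

XOR the bytes together:
  start with 0x2F
  0x2F ⊕ 0xCD = 0xE2
  0xE2 ⊕ 0x37 = 0xD5
  0xD5 ⊕ 0x9F = 0x4A
  0x4A ⊕ 0x5C = 0x16
  0x16 ⊕ 0x58 = 0x4E
  0x4E ⊕ 0x80 = 0xCE
  0xCE ⊕ 0x19 = 0xD7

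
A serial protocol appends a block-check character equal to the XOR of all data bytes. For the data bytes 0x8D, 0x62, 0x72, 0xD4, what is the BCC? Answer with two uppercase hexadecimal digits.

49

XOR the bytes together:
  start with 0x8D
  0x8D ⊕ 0x62 = 0xEF
  0xEF ⊕ 0x72 = 0x9D
  0x9D ⊕ 0xD4 = 0x49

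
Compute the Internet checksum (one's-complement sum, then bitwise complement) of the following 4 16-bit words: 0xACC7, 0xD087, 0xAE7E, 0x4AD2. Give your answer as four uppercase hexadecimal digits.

895F

One's-complement addition (fold any carry out of bit 15 back into bit 0):
  0xACC7 + 0xD087 = 0x17D4E → wrap carry → 0x7D4F
  0x7D4F + 0xAE7E = 0x12BCD → wrap carry → 0x2BCE
  0x2BCE + 0x4AD2 = 0x076A0
One's-complement sum = 0x76A0.
Checksum = ~0x76A0 & 0xFFFF = 0x895F.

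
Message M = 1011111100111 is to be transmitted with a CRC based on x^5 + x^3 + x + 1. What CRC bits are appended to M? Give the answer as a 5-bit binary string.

Append 5 zeros: 101111110011100000. Divide by 101011 (XOR where the leading bit is 1):
  pos 0: 101111 XOR 101011 = 000100
  pos 3: 100110 XOR 101011 = 001101
  pos 5: 110101 XOR 101011 = 011110
  pos 6: 111101 XOR 101011 = 010110
  pos 7: 101101 XOR 101011 = 000110
  pos 10: 110000 XOR 101011 = 011011
  pos 11: 110110 XOR 101011 = 011101
  pos 12: 111010 XOR 101011 = 010001
Remainder (last 5 bits) = 10001. This is the CRC / FCS.

10001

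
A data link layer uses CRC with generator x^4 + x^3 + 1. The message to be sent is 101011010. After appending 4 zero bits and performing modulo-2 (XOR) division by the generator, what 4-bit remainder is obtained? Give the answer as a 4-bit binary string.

1011

Append 4 zeros: 1010110100000. Divide by 11001 (XOR where the leading bit is 1):
  pos 0: 10101 XOR 11001 = 01100
  pos 1: 11001 XOR 11001 = 00000
  pos 7: 10000 XOR 11001 = 01001
  pos 8: 10010 XOR 11001 = 01011
Remainder (last 4 bits) = 1011. This is the CRC / FCS.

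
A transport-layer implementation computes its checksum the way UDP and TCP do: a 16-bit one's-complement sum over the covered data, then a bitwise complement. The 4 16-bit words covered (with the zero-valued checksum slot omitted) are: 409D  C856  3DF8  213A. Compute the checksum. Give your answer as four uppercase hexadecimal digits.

One's-complement addition (fold any carry out of bit 15 back into bit 0):
  0x409D + 0xC856 = 0x108F3 → wrap carry → 0x08F4
  0x08F4 + 0x3DF8 = 0x046EC
  0x46EC + 0x213A = 0x06826
One's-complement sum = 0x6826.
Checksum = ~0x6826 & 0xFFFF = 0x97D9.

97D9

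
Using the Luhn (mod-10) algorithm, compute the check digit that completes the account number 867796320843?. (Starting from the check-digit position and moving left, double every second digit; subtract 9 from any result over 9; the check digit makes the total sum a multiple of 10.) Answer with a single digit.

1

Partial digits right→left: 3 4 8 0 2 3 6 9 7 7 6 8
Double every second digit counting from the check-digit position (so the 1st, 3rd, 5th, ... of the partial from the right).
  doubled (with −9 where >9): 6 7 4 3 5 3 → sum 28
  kept as-is: 4 0 3 9 7 8 → sum 31
Total = 28 + 31 = 59.
Check digit = (10 − (59 mod 10)) mod 10 = 1.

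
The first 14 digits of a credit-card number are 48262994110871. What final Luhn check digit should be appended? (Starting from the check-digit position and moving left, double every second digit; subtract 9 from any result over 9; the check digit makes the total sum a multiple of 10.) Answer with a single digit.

7

Partial digits right→left: 1 7 8 0 1 1 4 9 9 2 6 2 8 4
Double every second digit counting from the check-digit position (so the 1st, 3rd, 5th, ... of the partial from the right).
  doubled (with −9 where >9): 2 7 2 8 9 3 7 → sum 38
  kept as-is: 7 0 1 9 2 2 4 → sum 25
Total = 38 + 25 = 63.
Check digit = (10 − (63 mod 10)) mod 10 = 7.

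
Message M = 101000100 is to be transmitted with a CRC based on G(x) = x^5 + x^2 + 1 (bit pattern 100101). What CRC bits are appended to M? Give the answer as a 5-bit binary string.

01111

Append 5 zeros: 10100010000000. Divide by 100101 (XOR where the leading bit is 1):
  pos 0: 101000 XOR 100101 = 001101
  pos 2: 110110 XOR 100101 = 010011
  pos 3: 100110 XOR 100101 = 000011
  pos 7: 110000 XOR 100101 = 010101
  pos 8: 101010 XOR 100101 = 001111
Remainder (last 5 bits) = 01111. This is the CRC / FCS.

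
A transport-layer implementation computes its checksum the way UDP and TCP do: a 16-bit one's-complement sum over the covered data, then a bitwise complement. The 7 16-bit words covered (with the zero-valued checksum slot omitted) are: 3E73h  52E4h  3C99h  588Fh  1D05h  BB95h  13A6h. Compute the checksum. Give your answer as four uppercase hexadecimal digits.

ED3E

One's-complement addition (fold any carry out of bit 15 back into bit 0):
  0x3E73 + 0x52E4 = 0x09157
  0x9157 + 0x3C99 = 0x0CDF0
  0xCDF0 + 0x588F = 0x1267F → wrap carry → 0x2680
  0x2680 + 0x1D05 = 0x04385
  0x4385 + 0xBB95 = 0x0FF1A
  0xFF1A + 0x13A6 = 0x112C0 → wrap carry → 0x12C1
One's-complement sum = 0x12C1.
Checksum = ~0x12C1 & 0xFFFF = 0xED3E.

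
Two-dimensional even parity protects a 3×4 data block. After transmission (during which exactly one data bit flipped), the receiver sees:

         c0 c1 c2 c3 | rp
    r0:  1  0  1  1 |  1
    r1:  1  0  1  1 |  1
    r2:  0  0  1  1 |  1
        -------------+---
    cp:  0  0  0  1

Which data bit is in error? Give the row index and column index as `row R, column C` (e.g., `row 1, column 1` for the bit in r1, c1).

row 2, column 2

Recompute each row's even parity and compare to rp:
  r0: data parity 1, sent rp 1 → ok
  r1: data parity 1, sent rp 1 → ok
  r2: data parity 0, sent rp 1 → mismatch
Recompute each column's even parity and compare to cp:
  c0: data parity 0, sent cp 0 → ok
  c1: data parity 0, sent cp 0 → ok
  c2: data parity 1, sent cp 0 → mismatch
  c3: data parity 1, sent cp 1 → ok
Exactly one row (r2) and one column (c2) fail → the flipped bit is at their intersection.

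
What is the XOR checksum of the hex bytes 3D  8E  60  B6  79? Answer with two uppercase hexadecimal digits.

XOR the bytes together:
  start with 0x3D
  0x3D ⊕ 0x8E = 0xB3
  0xB3 ⊕ 0x60 = 0xD3
  0xD3 ⊕ 0xB6 = 0x65
  0x65 ⊕ 0x79 = 0x1C

1C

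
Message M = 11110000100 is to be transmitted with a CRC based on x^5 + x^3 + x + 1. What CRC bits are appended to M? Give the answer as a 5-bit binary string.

10110

Append 5 zeros: 1111000010000000. Divide by 101011 (XOR where the leading bit is 1):
  pos 0: 111100 XOR 101011 = 010111
  pos 1: 101110 XOR 101011 = 000101
  pos 4: 101010 XOR 101011 = 000001
  pos 9: 100000 XOR 101011 = 001011
Remainder (last 5 bits) = 10110. This is the CRC / FCS.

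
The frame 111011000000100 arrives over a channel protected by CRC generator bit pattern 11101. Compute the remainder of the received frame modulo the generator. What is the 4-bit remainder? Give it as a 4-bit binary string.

0000

Modulo-2 division of 111011000000100 by 11101:
  pos 0: 11101 XOR 11101 = 00000
  pos 5: 10000 XOR 11101 = 01101
  pos 6: 11010 XOR 11101 = 00111
  pos 8: 11101 XOR 11101 = 00000
Remainder = 0000 (zero — the frame passes the CRC check).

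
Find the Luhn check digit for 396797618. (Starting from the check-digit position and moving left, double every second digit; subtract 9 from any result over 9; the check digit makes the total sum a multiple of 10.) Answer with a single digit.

Partial digits right→left: 8 1 6 7 9 7 6 9 3
Double every second digit counting from the check-digit position (so the 1st, 3rd, 5th, ... of the partial from the right).
  doubled (with −9 where >9): 7 3 9 3 6 → sum 28
  kept as-is: 1 7 7 9 → sum 24
Total = 28 + 24 = 52.
Check digit = (10 − (52 mod 10)) mod 10 = 8.

8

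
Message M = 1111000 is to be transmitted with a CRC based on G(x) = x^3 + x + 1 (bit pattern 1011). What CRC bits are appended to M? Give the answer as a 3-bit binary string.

Append 3 zeros: 1111000000. Divide by 1011 (XOR where the leading bit is 1):
  pos 0: 1111 XOR 1011 = 0100
  pos 1: 1000 XOR 1011 = 0011
  pos 3: 1100 XOR 1011 = 0111
  pos 4: 1110 XOR 1011 = 0101
  pos 5: 1010 XOR 1011 = 0001
Remainder (last 3 bits) = 010. This is the CRC / FCS.

010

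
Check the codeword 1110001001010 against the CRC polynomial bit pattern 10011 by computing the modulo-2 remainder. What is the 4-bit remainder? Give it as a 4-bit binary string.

Modulo-2 division of 1110001001010 by 10011:
  pos 0: 11100 XOR 10011 = 01111
  pos 1: 11110 XOR 10011 = 01101
  pos 2: 11011 XOR 10011 = 01000
  pos 3: 10000 XOR 10011 = 00011
  pos 6: 11010 XOR 10011 = 01001
  pos 7: 10011 XOR 10011 = 00000
Remainder = 0000 (zero — the frame passes the CRC check).

0000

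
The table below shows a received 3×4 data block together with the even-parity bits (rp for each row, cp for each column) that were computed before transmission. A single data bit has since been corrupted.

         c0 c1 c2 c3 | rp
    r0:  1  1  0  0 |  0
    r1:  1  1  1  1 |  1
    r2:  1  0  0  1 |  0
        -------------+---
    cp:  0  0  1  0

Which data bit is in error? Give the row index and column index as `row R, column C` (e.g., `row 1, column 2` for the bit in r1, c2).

Recompute each row's even parity and compare to rp:
  r0: data parity 0, sent rp 0 → ok
  r1: data parity 0, sent rp 1 → mismatch
  r2: data parity 0, sent rp 0 → ok
Recompute each column's even parity and compare to cp:
  c0: data parity 1, sent cp 0 → mismatch
  c1: data parity 0, sent cp 0 → ok
  c2: data parity 1, sent cp 1 → ok
  c3: data parity 0, sent cp 0 → ok
Exactly one row (r1) and one column (c0) fail → the flipped bit is at their intersection.

row 1, column 0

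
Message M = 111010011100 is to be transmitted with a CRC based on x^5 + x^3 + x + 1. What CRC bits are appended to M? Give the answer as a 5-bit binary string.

11001

Append 5 zeros: 11101001110000000. Divide by 101011 (XOR where the leading bit is 1):
  pos 0: 111010 XOR 101011 = 010001
  pos 1: 100010 XOR 101011 = 001001
  pos 3: 100111 XOR 101011 = 001100
  pos 5: 110010 XOR 101011 = 011001
  pos 6: 110010 XOR 101011 = 011001
  pos 7: 110010 XOR 101011 = 011001
  pos 8: 110010 XOR 101011 = 011001
  pos 9: 110010 XOR 101011 = 011001
  pos 10: 110010 XOR 101011 = 011001
  pos 11: 110010 XOR 101011 = 011001
Remainder (last 5 bits) = 11001. This is the CRC / FCS.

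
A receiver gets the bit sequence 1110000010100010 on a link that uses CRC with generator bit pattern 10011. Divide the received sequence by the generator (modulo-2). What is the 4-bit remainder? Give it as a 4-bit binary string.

Modulo-2 division of 1110000010100010 by 10011:
  pos 0: 11100 XOR 10011 = 01111
  pos 1: 11110 XOR 10011 = 01101
  pos 2: 11010 XOR 10011 = 01001
  pos 3: 10010 XOR 10011 = 00001
  pos 7: 11010 XOR 10011 = 01001
  pos 8: 10010 XOR 10011 = 00001
Remainder = 1010 (nonzero — an error is detected).

1010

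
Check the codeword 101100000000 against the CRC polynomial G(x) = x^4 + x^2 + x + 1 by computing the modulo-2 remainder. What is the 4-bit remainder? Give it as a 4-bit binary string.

Modulo-2 division of 101100000000 by 10111:
  pos 0: 10110 XOR 10111 = 00001
  pos 4: 10000 XOR 10111 = 00111
  pos 6: 11100 XOR 10111 = 01011
  pos 7: 10110 XOR 10111 = 00001
Remainder = 0001 (nonzero — an error is detected).

0001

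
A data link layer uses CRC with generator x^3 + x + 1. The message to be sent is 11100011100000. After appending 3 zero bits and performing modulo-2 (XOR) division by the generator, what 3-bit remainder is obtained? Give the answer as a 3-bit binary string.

Append 3 zeros: 11100011100000000. Divide by 1011 (XOR where the leading bit is 1):
  pos 0: 1110 XOR 1011 = 0101
  pos 1: 1010 XOR 1011 = 0001
  pos 4: 1011 XOR 1011 = 0000
  pos 8: 1000 XOR 1011 = 0011
  pos 10: 1100 XOR 1011 = 0111
  pos 11: 1110 XOR 1011 = 0101
  pos 12: 1010 XOR 1011 = 0001
Remainder (last 3 bits) = 010. This is the CRC / FCS.

010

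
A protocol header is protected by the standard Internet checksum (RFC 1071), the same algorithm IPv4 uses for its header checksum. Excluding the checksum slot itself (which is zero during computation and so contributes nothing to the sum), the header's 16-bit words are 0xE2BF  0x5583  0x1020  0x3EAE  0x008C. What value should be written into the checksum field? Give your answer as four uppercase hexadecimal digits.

7862

One's-complement addition (fold any carry out of bit 15 back into bit 0):
  0xE2BF + 0x5583 = 0x13842 → wrap carry → 0x3843
  0x3843 + 0x1020 = 0x04863
  0x4863 + 0x3EAE = 0x08711
  0x8711 + 0x008C = 0x0879D
One's-complement sum = 0x879D.
Checksum = ~0x879D & 0xFFFF = 0x7862.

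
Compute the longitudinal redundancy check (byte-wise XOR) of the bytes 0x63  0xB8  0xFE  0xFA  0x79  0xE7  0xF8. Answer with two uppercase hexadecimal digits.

B9

XOR the bytes together:
  start with 0x63
  0x63 ⊕ 0xB8 = 0xDB
  0xDB ⊕ 0xFE = 0x25
  0x25 ⊕ 0xFA = 0xDF
  0xDF ⊕ 0x79 = 0xA6
  0xA6 ⊕ 0xE7 = 0x41
  0x41 ⊕ 0xF8 = 0xB9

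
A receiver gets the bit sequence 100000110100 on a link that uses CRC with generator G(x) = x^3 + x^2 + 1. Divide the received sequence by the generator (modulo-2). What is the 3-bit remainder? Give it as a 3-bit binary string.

111

Modulo-2 division of 100000110100 by 1101:
  pos 0: 1000 XOR 1101 = 0101
  pos 1: 1010 XOR 1101 = 0111
  pos 2: 1110 XOR 1101 = 0011
  pos 4: 1111 XOR 1101 = 0010
  pos 6: 1001 XOR 1101 = 0100
  pos 7: 1000 XOR 1101 = 0101
  pos 8: 1010 XOR 1101 = 0111
Remainder = 111 (nonzero — an error is detected).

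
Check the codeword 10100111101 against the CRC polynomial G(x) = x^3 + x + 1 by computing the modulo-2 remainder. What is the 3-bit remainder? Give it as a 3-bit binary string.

Modulo-2 division of 10100111101 by 1011:
  pos 0: 1010 XOR 1011 = 0001
  pos 3: 1011 XOR 1011 = 0000
  pos 7: 1101 XOR 1011 = 0110
Remainder = 110 (nonzero — an error is detected).

110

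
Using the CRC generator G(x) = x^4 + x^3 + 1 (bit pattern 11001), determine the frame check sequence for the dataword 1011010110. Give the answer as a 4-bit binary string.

1011

Append 4 zeros: 10110101100000. Divide by 11001 (XOR where the leading bit is 1):
  pos 0: 10110 XOR 11001 = 01111
  pos 1: 11111 XOR 11001 = 00110
  pos 3: 11001 XOR 11001 = 00000
  pos 8: 10000 XOR 11001 = 01001
  pos 9: 10010 XOR 11001 = 01011
Remainder (last 4 bits) = 1011. This is the CRC / FCS.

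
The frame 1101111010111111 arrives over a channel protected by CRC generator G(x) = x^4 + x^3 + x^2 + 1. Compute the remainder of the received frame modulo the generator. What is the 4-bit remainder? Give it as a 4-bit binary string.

0001

Modulo-2 division of 1101111010111111 by 11101:
  pos 0: 11011 XOR 11101 = 00110
  pos 2: 11011 XOR 11101 = 00110
  pos 4: 11001 XOR 11101 = 00100
  pos 6: 10001 XOR 11101 = 01100
  pos 7: 11001 XOR 11101 = 00100
  pos 9: 10011 XOR 11101 = 01110
  pos 10: 11101 XOR 11101 = 00000
Remainder = 0001 (nonzero — an error is detected).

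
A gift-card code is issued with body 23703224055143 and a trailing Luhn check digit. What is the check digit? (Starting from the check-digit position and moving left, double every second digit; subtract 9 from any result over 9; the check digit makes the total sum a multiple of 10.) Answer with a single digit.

0

Partial digits right→left: 3 4 1 5 5 0 4 2 2 3 0 7 3 2
Double every second digit counting from the check-digit position (so the 1st, 3rd, 5th, ... of the partial from the right).
  doubled (with −9 where >9): 6 2 1 8 4 0 6 → sum 27
  kept as-is: 4 5 0 2 3 7 2 → sum 23
Total = 27 + 23 = 50.
Check digit = (10 − (50 mod 10)) mod 10 = 0.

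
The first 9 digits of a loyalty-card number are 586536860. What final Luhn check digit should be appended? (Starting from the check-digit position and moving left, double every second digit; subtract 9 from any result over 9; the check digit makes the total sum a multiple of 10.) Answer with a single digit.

Partial digits right→left: 0 6 8 6 3 5 6 8 5
Double every second digit counting from the check-digit position (so the 1st, 3rd, 5th, ... of the partial from the right).
  doubled (with −9 where >9): 0 7 6 3 1 → sum 17
  kept as-is: 6 6 5 8 → sum 25
Total = 17 + 25 = 42.
Check digit = (10 − (42 mod 10)) mod 10 = 8.

8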